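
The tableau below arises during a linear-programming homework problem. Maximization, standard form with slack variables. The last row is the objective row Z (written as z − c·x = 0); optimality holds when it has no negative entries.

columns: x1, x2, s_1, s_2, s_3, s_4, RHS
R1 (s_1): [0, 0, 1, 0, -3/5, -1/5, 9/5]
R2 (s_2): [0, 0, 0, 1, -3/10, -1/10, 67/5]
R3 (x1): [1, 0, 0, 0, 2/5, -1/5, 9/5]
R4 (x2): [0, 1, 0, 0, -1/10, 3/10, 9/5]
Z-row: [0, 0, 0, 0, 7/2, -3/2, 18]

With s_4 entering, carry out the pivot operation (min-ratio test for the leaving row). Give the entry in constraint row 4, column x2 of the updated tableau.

10/3

Ratio test on column s_4 — row 1: entry -1/5 ≤ 0; row 2: entry -1/10 ≤ 0; row 3: entry -1/5 ≤ 0; row 4: (9/5)/(3/10) = 6. Minimum is 6 at row 4 (x2 leaves); pivot element 3/10.
Divide row 4 by 3/10; eliminate column s_4 from the other rows.
In the new row 4, the x2 entry is the old entry divided by the pivot: 1/(3/10) = 10/3.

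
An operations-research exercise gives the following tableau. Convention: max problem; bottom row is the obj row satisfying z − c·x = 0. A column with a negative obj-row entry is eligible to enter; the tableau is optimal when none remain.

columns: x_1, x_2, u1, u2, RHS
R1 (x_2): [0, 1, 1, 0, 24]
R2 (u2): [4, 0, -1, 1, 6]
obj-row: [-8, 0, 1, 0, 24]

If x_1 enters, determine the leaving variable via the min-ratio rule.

u2

Column x_1 entries and ratios — x_2: 0 ≤ 0, skip; u2: 6/4 = 3/2.
Smallest ratio is 3/2 in the row of u2, so u2 leaves.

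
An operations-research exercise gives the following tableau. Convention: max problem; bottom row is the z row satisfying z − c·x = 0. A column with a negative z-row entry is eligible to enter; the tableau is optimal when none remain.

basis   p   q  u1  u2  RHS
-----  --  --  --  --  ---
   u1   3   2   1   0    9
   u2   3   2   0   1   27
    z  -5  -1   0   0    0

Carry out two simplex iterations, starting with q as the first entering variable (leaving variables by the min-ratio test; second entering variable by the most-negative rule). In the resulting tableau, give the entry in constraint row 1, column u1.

1/3

Ratio test on column q — row 1: 9/2 = 9/2; row 2: 27/2 = 27/2. Minimum is 9/2 at row 1 (u1 leaves); pivot element 2.
Divide row 1 by 2; eliminate column q from the other rows.
Second iteration: most negative z-row entry is -7/2 in column p, so p enters.
Ratio test on column p — row 1: (9/2)/(3/2) = 3; row 2: entry 0 ≤ 0. Minimum is 3 at row 1 (q leaves); pivot element 3/2.
Divide row 1 by 3/2; eliminate column p from the other rows.
After both pivots, the entry at constraint row 1, column u1 is 1/3.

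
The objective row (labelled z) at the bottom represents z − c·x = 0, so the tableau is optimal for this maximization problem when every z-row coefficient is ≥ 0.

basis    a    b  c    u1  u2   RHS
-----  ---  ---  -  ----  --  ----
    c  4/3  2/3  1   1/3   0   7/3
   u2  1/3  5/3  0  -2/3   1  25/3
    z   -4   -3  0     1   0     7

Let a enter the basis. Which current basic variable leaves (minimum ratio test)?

Column a entries and ratios — c: (7/3)/(4/3) = 7/4; u2: (25/3)/(1/3) = 25.
Smallest ratio is 7/4 in the row of c, so c leaves.

c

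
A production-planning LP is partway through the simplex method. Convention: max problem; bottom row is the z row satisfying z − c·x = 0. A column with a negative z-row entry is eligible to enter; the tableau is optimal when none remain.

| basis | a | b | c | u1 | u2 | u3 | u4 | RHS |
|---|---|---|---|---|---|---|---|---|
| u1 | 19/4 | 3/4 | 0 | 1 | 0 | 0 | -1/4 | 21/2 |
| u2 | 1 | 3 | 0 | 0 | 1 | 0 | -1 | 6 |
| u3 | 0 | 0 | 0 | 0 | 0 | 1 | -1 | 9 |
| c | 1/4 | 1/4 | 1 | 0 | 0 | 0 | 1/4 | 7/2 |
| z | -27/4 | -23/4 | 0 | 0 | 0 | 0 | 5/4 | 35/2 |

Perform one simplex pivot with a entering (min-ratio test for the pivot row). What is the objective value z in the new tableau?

Ratio test on column a — row 1: (21/2)/(19/4) = 42/19; row 2: 6/1 = 6; row 3: entry 0 ≤ 0; row 4: (7/2)/(1/4) = 14. Minimum is 42/19 at row 1 (u1 leaves); pivot element 19/4.
Pivot on row 1; the z-row RHS becomes 35/2 − (-27/4)·(42/19) = 616/19.

616/19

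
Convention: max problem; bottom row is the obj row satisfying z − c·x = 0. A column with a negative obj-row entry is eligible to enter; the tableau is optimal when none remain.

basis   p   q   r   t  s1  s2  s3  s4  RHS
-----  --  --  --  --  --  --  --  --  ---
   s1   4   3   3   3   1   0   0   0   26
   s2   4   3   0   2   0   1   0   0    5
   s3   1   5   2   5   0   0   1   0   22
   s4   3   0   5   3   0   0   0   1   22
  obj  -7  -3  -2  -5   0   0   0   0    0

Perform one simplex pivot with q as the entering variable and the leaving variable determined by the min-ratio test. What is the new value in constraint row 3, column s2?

-5/3

Ratio test on column q — row 1: 26/3 = 26/3; row 2: 5/3 = 5/3; row 3: 22/5 = 22/5; row 4: entry 0 ≤ 0. Minimum is 5/3 at row 2 (s2 leaves); pivot element 3.
Divide row 2 by 3; eliminate column q from the other rows.
Row 3 update in column s2: 0 − 5·(1/3) = -5/3.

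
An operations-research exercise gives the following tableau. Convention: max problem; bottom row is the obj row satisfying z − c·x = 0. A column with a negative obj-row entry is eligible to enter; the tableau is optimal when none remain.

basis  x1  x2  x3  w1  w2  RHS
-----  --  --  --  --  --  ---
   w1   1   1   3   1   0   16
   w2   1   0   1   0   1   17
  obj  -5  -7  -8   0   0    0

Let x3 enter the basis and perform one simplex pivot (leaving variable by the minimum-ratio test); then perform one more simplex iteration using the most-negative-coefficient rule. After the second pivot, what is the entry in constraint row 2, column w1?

0

Ratio test on column x3 — row 1: 16/3 = 16/3; row 2: 17/1 = 17. Minimum is 16/3 at row 1 (w1 leaves); pivot element 3.
Divide row 1 by 3; eliminate column x3 from the other rows.
Second iteration: most negative obj-row entry is -13/3 in column x2, so x2 enters.
Ratio test on column x2 — row 1: (16/3)/(1/3) = 16; row 2: entry -1/3 ≤ 0. Minimum is 16 at row 1 (x3 leaves); pivot element 1/3.
Divide row 1 by 1/3; eliminate column x2 from the other rows.
After both pivots, the entry at constraint row 2, column w1 is 0.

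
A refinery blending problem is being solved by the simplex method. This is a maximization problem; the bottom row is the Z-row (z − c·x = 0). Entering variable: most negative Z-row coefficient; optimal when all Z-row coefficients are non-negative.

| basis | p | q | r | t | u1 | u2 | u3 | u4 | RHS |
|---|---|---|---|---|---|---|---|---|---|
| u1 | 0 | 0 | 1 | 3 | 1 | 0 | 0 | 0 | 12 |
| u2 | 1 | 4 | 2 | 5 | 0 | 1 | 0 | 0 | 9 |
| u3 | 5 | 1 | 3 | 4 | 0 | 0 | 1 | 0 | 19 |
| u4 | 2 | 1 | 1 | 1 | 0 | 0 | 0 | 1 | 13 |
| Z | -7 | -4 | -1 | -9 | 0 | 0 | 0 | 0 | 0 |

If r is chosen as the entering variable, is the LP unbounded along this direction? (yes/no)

Column r has positive entries in row(s) 1, 2, 3, 4, so the ratio test bounds it — not unbounded.

no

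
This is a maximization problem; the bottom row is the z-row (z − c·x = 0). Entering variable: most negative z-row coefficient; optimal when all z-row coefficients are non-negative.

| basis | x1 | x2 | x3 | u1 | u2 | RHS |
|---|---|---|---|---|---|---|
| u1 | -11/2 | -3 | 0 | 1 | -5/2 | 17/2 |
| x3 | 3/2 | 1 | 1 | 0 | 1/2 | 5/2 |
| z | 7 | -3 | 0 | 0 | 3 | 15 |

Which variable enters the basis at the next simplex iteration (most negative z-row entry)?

Negative z-row entries: x2: -3.
The most negative is -3 in column x2, so x2 enters.

x2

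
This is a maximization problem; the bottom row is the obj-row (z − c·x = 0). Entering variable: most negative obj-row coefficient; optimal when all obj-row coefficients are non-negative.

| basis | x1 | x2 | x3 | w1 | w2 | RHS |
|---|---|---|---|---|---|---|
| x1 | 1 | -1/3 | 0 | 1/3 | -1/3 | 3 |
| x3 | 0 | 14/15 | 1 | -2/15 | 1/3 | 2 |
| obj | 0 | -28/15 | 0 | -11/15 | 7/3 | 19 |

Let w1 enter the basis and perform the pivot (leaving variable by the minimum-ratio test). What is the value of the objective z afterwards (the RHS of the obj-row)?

128/5

Ratio test on column w1 — row 1: 3/(1/3) = 9; row 2: entry -2/15 ≤ 0. Minimum is 9 at row 1 (x1 leaves); pivot element 1/3.
Pivot on row 1; the obj-row RHS becomes 19 − (-11/15)·9 = 128/5.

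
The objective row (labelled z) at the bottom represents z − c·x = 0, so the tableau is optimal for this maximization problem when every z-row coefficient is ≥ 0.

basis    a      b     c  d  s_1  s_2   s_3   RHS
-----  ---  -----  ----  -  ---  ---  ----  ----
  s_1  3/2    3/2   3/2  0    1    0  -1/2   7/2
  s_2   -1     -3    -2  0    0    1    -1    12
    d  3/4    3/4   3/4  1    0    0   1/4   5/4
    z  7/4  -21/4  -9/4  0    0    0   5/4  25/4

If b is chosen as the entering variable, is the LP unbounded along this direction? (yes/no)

Column b has positive entries in row(s) 1, 3, so the ratio test bounds it — not unbounded.

no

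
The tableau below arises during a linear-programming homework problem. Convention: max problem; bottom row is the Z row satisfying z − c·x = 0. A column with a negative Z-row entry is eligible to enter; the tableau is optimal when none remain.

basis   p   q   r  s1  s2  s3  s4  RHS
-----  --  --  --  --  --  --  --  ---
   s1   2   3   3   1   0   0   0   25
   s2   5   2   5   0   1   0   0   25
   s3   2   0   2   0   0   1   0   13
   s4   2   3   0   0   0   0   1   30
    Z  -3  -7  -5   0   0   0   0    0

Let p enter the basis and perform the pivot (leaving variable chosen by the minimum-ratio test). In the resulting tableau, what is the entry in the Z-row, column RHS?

15

Ratio test on column p — row 1: 25/2 = 25/2; row 2: 25/5 = 5; row 3: 13/2 = 13/2; row 4: 30/2 = 15. Minimum is 5 at row 2 (s2 leaves); pivot element 5.
Divide row 2 by 5; eliminate column p from the other rows.
Z-row update in column RHS: 0 − (-3)·5 = 15.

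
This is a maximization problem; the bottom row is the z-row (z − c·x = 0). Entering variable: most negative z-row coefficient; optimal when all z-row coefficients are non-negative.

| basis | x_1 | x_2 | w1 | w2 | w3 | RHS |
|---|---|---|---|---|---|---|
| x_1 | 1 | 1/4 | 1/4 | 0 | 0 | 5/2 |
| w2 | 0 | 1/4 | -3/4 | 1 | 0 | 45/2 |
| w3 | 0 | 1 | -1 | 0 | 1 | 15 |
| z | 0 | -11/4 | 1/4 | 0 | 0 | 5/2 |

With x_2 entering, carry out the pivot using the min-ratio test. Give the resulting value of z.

Ratio test on column x_2 — row 1: (5/2)/(1/4) = 10; row 2: (45/2)/(1/4) = 90; row 3: 15/1 = 15. Minimum is 10 at row 1 (x_1 leaves); pivot element 1/4.
Pivot on row 1; the z-row RHS becomes 5/2 − (-11/4)·10 = 30.

30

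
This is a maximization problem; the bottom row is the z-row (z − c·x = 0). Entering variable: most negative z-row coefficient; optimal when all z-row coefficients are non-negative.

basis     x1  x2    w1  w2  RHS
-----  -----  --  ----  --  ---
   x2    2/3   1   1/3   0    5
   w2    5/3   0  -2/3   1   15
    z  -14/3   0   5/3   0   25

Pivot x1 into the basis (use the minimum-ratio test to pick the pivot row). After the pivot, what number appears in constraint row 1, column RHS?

Ratio test on column x1 — row 1: 5/(2/3) = 15/2; row 2: 15/(5/3) = 9. Minimum is 15/2 at row 1 (x2 leaves); pivot element 2/3.
Divide row 1 by 2/3; eliminate column x1 from the other rows.
In the new row 1, the RHS entry is the old entry divided by the pivot: 5/(2/3) = 15/2.

15/2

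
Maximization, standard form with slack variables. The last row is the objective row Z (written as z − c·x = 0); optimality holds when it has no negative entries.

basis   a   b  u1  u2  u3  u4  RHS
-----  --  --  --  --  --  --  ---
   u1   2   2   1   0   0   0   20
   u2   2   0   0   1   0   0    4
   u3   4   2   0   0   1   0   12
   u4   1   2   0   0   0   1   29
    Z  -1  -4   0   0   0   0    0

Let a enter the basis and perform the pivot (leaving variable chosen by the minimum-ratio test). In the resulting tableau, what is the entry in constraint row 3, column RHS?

4

Ratio test on column a — row 1: 20/2 = 10; row 2: 4/2 = 2; row 3: 12/4 = 3; row 4: 29/1 = 29. Minimum is 2 at row 2 (u2 leaves); pivot element 2.
Divide row 2 by 2; eliminate column a from the other rows.
Row 3 update in column RHS: 12 − 4·2 = 4.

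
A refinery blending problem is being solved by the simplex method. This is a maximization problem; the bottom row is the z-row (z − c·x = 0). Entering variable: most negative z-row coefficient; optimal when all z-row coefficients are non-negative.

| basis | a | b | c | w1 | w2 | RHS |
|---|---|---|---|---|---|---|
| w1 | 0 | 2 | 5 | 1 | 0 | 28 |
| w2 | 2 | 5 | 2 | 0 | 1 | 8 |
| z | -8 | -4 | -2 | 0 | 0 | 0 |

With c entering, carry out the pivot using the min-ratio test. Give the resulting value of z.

8

Ratio test on column c — row 1: 28/5 = 28/5; row 2: 8/2 = 4. Minimum is 4 at row 2 (w2 leaves); pivot element 2.
Pivot on row 2; the z-row RHS becomes 0 − (-2)·4 = 8.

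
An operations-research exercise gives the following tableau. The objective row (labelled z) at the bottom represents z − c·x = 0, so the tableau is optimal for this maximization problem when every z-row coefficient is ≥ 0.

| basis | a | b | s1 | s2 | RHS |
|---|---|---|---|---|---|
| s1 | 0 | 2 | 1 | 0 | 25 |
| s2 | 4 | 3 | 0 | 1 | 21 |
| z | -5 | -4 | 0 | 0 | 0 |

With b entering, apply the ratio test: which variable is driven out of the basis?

Column b entries and ratios — s1: 25/2 = 25/2; s2: 21/3 = 7.
Smallest ratio is 7 in the row of s2, so s2 leaves.

s2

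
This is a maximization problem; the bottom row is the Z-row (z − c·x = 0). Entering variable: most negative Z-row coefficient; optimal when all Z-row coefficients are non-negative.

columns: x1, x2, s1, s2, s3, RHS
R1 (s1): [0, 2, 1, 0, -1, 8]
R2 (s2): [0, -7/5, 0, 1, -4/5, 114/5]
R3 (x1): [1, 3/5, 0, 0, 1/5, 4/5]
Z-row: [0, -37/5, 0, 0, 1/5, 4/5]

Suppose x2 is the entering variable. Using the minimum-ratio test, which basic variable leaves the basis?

Column x2 entries and ratios — s1: 8/2 = 4; s2: -7/5 ≤ 0, skip; x1: (4/5)/(3/5) = 4/3.
Smallest ratio is 4/3 in the row of x1, so x1 leaves.

x1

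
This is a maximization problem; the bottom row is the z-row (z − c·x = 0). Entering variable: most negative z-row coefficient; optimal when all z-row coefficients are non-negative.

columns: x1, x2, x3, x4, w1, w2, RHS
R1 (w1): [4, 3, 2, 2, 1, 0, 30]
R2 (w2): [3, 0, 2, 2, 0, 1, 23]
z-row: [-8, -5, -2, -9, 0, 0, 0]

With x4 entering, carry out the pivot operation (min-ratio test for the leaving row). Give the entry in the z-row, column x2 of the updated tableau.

-5

Ratio test on column x4 — row 1: 30/2 = 15; row 2: 23/2 = 23/2. Minimum is 23/2 at row 2 (w2 leaves); pivot element 2.
Divide row 2 by 2; eliminate column x4 from the other rows.
z-row update in column x2: -5 − (-9)·0 = -5.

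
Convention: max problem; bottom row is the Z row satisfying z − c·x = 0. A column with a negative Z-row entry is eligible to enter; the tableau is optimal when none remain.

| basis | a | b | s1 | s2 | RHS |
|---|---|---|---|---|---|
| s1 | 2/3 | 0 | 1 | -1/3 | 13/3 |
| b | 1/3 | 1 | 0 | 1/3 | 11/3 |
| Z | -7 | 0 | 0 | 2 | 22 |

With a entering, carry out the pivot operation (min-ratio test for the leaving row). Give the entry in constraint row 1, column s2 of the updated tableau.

-1/2

Ratio test on column a — row 1: (13/3)/(2/3) = 13/2; row 2: (11/3)/(1/3) = 11. Minimum is 13/2 at row 1 (s1 leaves); pivot element 2/3.
Divide row 1 by 2/3; eliminate column a from the other rows.
In the new row 1, the s2 entry is the old entry divided by the pivot: (-1/3)/(2/3) = -1/2.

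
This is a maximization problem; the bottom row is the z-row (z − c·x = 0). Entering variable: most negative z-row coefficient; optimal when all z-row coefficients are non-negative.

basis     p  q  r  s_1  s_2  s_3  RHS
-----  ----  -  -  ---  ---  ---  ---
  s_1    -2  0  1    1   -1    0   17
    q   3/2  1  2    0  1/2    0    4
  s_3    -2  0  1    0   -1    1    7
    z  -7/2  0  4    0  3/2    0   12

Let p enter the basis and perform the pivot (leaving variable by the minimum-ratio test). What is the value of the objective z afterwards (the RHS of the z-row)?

64/3

Ratio test on column p — row 1: entry -2 ≤ 0; row 2: 4/(3/2) = 8/3; row 3: entry -2 ≤ 0. Minimum is 8/3 at row 2 (q leaves); pivot element 3/2.
Pivot on row 2; the z-row RHS becomes 12 − (-7/2)·(8/3) = 64/3.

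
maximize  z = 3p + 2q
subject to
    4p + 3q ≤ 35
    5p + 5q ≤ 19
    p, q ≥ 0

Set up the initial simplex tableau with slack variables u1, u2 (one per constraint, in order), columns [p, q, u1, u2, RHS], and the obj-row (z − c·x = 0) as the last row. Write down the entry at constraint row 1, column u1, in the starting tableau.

Slack u1 belongs to constraint 1; its column is the unit vector e_1, so the entry in row 1 is 1.

1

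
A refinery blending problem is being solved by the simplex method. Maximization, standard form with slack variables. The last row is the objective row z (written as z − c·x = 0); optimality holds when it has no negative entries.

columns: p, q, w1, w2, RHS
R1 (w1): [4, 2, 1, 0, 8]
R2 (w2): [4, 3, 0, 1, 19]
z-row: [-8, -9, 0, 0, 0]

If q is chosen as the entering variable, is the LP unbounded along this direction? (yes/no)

Column q has positive entries in row(s) 1, 2, so the ratio test bounds it — not unbounded.

no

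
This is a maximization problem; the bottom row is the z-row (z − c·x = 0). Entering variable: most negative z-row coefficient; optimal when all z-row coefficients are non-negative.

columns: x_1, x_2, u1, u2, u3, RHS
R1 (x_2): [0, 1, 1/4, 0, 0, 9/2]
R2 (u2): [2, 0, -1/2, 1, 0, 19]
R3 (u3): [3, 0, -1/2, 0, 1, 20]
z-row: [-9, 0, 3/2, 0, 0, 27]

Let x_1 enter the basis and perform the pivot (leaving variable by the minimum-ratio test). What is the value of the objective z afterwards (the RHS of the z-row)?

87

Ratio test on column x_1 — row 1: entry 0 ≤ 0; row 2: 19/2 = 19/2; row 3: 20/3 = 20/3. Minimum is 20/3 at row 3 (u3 leaves); pivot element 3.
Pivot on row 3; the z-row RHS becomes 27 − (-9)·(20/3) = 87.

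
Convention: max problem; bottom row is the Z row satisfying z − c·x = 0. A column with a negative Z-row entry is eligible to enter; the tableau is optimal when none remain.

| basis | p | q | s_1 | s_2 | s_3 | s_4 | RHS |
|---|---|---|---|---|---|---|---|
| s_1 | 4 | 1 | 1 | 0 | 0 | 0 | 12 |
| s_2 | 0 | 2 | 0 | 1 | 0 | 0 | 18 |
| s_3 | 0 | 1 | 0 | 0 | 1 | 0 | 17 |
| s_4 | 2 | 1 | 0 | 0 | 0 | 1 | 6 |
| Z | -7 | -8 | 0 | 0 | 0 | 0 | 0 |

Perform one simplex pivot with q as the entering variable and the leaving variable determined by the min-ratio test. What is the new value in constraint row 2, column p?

Ratio test on column q — row 1: 12/1 = 12; row 2: 18/2 = 9; row 3: 17/1 = 17; row 4: 6/1 = 6. Minimum is 6 at row 4 (s_4 leaves); pivot element 1.
Divide row 4 by 1; eliminate column q from the other rows.
Row 2 update in column p: 0 − 2·2 = -4.

-4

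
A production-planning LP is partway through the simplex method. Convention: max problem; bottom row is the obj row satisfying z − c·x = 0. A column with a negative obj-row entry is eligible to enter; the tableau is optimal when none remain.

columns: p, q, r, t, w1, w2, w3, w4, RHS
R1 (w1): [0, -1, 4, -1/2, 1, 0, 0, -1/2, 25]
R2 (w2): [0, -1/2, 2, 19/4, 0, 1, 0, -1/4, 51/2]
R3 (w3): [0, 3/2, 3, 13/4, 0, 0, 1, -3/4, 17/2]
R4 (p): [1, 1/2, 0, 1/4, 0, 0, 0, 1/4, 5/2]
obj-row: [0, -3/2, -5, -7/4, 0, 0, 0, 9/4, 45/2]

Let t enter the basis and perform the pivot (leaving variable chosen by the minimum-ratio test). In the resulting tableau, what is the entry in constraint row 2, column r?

-31/13

Ratio test on column t — row 1: entry -1/2 ≤ 0; row 2: (51/2)/(19/4) = 102/19; row 3: (17/2)/(13/4) = 34/13; row 4: (5/2)/(1/4) = 10. Minimum is 34/13 at row 3 (w3 leaves); pivot element 13/4.
Divide row 3 by 13/4; eliminate column t from the other rows.
Row 2 update in column r: 2 − (19/4)·(12/13) = -31/13.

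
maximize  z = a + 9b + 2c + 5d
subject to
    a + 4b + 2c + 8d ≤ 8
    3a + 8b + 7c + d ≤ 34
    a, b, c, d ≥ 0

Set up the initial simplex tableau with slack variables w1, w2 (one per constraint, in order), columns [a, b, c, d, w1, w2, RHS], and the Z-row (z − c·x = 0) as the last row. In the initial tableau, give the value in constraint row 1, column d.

8

Constraint 1 has coefficient 8 on d.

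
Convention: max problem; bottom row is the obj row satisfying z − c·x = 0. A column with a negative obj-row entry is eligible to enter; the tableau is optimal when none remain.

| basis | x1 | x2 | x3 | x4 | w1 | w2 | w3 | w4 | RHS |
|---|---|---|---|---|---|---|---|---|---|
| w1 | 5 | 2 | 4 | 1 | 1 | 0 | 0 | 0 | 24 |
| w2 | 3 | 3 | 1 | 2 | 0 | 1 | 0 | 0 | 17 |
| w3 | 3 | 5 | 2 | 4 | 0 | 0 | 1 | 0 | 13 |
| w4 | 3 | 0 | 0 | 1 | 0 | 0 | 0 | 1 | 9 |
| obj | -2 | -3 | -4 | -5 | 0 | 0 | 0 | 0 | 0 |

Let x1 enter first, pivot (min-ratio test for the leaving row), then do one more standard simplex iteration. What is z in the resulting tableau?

106/9

Ratio test on column x1 — row 1: 24/5 = 24/5; row 2: 17/3 = 17/3; row 3: 13/3 = 13/3; row 4: 9/3 = 3. Minimum is 3 at row 4 (w4 leaves); pivot element 3.
Pivot on row 4; the obj-row RHS becomes 0 − (-2)·3 = 6.
Next entering variable (most negative obj-row entry -13/3): x4.
Ratio test on column x4 — row 1: entry -2/3 ≤ 0; row 2: 8/1 = 8; row 3: 4/3 = 4/3; row 4: 3/(1/3) = 9. Minimum is 4/3 at row 3 (w3 leaves); pivot element 3.
After the second pivot the obj-row RHS is 6 − (-13/3)·(4/3) = 106/9.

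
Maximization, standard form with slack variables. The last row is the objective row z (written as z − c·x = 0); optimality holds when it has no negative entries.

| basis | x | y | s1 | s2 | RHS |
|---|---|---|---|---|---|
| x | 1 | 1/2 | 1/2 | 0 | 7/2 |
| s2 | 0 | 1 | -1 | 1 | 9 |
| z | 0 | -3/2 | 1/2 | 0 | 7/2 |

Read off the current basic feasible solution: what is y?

y is not in the basis, so in the current basic feasible solution y = 0.

0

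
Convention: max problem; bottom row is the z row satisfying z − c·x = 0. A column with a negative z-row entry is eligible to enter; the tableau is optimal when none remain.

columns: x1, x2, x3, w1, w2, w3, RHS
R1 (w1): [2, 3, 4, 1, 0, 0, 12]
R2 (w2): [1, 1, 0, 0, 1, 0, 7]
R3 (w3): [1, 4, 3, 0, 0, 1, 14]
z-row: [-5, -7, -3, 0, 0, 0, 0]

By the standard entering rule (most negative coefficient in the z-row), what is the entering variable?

Negative z-row entries: x1: -5, x2: -7, x3: -3.
The most negative is -7 in column x2, so x2 enters.

x2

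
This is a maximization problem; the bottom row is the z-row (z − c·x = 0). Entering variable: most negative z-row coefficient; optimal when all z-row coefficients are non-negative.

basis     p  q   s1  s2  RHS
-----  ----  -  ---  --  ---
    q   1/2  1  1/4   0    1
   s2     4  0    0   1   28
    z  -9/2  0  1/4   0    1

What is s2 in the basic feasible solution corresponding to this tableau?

s2 is basic (row 2); its value is the RHS of that row, 28.

28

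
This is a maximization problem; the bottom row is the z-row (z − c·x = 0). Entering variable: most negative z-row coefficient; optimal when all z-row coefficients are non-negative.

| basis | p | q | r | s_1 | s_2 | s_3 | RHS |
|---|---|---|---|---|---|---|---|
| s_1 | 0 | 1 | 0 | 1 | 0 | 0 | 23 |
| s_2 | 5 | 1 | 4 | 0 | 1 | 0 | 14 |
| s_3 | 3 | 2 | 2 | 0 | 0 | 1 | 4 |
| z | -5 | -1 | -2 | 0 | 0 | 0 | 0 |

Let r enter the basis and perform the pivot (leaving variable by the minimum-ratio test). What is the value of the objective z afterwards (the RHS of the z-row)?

4

Ratio test on column r — row 1: entry 0 ≤ 0; row 2: 14/4 = 7/2; row 3: 4/2 = 2. Minimum is 2 at row 3 (s_3 leaves); pivot element 2.
Pivot on row 3; the z-row RHS becomes 0 − (-2)·2 = 4.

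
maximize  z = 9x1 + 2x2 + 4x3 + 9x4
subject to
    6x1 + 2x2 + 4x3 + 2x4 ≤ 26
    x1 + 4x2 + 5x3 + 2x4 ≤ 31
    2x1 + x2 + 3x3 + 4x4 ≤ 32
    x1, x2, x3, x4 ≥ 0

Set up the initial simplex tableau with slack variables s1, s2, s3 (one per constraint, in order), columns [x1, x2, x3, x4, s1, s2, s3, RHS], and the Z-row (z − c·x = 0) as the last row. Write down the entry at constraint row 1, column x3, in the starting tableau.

4

Constraint 1 has coefficient 4 on x3.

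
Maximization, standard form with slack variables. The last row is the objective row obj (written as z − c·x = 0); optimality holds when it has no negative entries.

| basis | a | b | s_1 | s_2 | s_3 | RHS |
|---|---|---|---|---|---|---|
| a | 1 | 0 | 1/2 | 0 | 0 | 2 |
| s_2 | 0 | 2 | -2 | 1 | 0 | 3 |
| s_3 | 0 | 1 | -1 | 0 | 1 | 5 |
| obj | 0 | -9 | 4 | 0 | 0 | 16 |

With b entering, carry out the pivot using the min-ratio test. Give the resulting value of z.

Ratio test on column b — row 1: entry 0 ≤ 0; row 2: 3/2 = 3/2; row 3: 5/1 = 5. Minimum is 3/2 at row 2 (s_2 leaves); pivot element 2.
Pivot on row 2; the obj-row RHS becomes 16 − (-9)·(3/2) = 59/2.

59/2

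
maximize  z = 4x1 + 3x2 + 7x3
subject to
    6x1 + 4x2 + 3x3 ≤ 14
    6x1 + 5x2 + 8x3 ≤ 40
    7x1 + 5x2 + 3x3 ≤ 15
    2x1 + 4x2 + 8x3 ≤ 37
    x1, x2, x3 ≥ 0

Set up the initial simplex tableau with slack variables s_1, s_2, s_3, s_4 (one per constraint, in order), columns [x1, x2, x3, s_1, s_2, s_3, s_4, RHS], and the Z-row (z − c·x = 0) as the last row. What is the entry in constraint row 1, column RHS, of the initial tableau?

14

The RHS of constraint 1 is b_1 = 14.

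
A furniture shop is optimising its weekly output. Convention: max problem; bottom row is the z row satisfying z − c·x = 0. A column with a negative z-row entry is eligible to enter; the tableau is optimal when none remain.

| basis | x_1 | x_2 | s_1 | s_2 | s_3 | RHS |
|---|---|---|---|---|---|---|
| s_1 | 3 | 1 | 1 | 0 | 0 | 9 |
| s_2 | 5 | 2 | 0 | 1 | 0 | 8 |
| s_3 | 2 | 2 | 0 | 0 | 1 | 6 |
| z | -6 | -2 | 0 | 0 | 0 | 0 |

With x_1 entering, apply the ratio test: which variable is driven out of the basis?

s_2

Column x_1 entries and ratios — s_1: 9/3 = 3; s_2: 8/5 = 8/5; s_3: 6/2 = 3.
Smallest ratio is 8/5 in the row of s_2, so s_2 leaves.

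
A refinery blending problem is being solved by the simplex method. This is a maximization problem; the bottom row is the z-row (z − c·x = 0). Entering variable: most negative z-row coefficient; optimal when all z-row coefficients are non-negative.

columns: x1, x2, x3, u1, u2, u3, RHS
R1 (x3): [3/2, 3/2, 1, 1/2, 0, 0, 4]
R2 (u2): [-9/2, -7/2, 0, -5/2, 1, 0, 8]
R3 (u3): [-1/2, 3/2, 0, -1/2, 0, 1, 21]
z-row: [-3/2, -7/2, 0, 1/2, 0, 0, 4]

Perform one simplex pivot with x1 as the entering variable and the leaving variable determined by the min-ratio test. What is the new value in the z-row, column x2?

Ratio test on column x1 — row 1: 4/(3/2) = 8/3; row 2: entry -9/2 ≤ 0; row 3: entry -1/2 ≤ 0. Minimum is 8/3 at row 1 (x3 leaves); pivot element 3/2.
Divide row 1 by 3/2; eliminate column x1 from the other rows.
z-row update in column x2: -7/2 − (-3/2)·1 = -2.

-2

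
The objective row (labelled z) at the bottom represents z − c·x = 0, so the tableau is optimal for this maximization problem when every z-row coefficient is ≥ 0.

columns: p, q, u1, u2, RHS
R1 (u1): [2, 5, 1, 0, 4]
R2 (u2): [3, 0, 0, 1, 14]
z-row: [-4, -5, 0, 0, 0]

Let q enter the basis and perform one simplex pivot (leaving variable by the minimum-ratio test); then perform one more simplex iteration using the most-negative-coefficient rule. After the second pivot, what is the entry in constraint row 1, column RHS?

2

Ratio test on column q — row 1: 4/5 = 4/5; row 2: entry 0 ≤ 0. Minimum is 4/5 at row 1 (u1 leaves); pivot element 5.
Divide row 1 by 5; eliminate column q from the other rows.
Second iteration: most negative z-row entry is -2 in column p, so p enters.
Ratio test on column p — row 1: (4/5)/(2/5) = 2; row 2: 14/3 = 14/3. Minimum is 2 at row 1 (q leaves); pivot element 2/5.
Divide row 1 by 2/5; eliminate column p from the other rows.
After both pivots, the entry at constraint row 1, column RHS is 2.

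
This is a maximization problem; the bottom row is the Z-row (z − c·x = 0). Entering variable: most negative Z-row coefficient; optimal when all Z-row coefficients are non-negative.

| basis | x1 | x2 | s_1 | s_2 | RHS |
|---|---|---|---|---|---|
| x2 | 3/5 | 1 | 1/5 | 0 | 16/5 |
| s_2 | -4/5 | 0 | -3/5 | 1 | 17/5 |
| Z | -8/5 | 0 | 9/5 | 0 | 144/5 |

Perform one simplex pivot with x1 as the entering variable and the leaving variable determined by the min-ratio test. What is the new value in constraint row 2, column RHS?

Ratio test on column x1 — row 1: (16/5)/(3/5) = 16/3; row 2: entry -4/5 ≤ 0. Minimum is 16/3 at row 1 (x2 leaves); pivot element 3/5.
Divide row 1 by 3/5; eliminate column x1 from the other rows.
Row 2 update in column RHS: 17/5 − (-4/5)·(16/3) = 23/3.

23/3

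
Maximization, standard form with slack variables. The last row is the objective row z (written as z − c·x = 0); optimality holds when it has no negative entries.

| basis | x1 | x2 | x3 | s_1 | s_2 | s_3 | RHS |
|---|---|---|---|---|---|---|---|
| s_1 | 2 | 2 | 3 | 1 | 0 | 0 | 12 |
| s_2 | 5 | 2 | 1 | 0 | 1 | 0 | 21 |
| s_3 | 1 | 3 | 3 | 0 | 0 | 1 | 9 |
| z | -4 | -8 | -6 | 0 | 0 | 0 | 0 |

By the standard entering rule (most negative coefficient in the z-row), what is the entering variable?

Negative z-row entries: x1: -4, x2: -8, x3: -6.
The most negative is -8 in column x2, so x2 enters.

x2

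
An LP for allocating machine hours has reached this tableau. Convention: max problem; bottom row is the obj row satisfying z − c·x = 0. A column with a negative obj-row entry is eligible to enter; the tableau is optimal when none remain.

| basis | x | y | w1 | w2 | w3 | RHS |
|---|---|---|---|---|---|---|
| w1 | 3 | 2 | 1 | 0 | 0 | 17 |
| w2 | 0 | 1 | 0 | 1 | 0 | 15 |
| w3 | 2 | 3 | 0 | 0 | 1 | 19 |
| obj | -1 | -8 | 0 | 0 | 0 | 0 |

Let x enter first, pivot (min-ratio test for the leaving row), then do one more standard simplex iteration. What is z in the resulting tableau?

Ratio test on column x — row 1: 17/3 = 17/3; row 2: entry 0 ≤ 0; row 3: 19/2 = 19/2. Minimum is 17/3 at row 1 (w1 leaves); pivot element 3.
Pivot on row 1; the obj-row RHS becomes 0 − (-1)·(17/3) = 17/3.
Next entering variable (most negative obj-row entry -22/3): y.
Ratio test on column y — row 1: (17/3)/(2/3) = 17/2; row 2: 15/1 = 15; row 3: (23/3)/(5/3) = 23/5. Minimum is 23/5 at row 3 (w3 leaves); pivot element 5/3.
After the second pivot the obj-row RHS is 17/3 − (-22/3)·(23/5) = 197/5.

197/5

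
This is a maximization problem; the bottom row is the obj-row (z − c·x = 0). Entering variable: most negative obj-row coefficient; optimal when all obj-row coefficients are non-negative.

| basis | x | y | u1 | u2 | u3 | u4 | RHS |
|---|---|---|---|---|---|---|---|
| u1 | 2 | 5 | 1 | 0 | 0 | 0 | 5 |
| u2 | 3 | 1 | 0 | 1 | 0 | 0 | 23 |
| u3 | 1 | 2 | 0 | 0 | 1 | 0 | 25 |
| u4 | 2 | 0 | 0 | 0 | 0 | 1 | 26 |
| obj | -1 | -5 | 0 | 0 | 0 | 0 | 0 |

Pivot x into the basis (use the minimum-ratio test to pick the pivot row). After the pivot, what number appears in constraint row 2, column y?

Ratio test on column x — row 1: 5/2 = 5/2; row 2: 23/3 = 23/3; row 3: 25/1 = 25; row 4: 26/2 = 13. Minimum is 5/2 at row 1 (u1 leaves); pivot element 2.
Divide row 1 by 2; eliminate column x from the other rows.
Row 2 update in column y: 1 − 3·(5/2) = -13/2.

-13/2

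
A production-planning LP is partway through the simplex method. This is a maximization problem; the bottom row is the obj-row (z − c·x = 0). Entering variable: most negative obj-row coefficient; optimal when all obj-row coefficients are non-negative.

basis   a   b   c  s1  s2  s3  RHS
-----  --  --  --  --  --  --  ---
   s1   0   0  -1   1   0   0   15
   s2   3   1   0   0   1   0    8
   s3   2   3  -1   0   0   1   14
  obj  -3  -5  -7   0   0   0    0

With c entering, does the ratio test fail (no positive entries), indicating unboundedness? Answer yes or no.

Every constraint-row entry in column c is ≤ 0, so increasing c is unbounded.

yes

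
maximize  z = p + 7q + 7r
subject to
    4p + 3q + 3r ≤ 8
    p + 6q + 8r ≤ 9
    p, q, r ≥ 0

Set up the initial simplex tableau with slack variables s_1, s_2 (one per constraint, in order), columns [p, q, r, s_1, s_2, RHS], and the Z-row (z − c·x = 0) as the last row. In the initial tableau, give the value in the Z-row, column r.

The Z-row carries the negated objective coefficients: the r entry is -7.

-7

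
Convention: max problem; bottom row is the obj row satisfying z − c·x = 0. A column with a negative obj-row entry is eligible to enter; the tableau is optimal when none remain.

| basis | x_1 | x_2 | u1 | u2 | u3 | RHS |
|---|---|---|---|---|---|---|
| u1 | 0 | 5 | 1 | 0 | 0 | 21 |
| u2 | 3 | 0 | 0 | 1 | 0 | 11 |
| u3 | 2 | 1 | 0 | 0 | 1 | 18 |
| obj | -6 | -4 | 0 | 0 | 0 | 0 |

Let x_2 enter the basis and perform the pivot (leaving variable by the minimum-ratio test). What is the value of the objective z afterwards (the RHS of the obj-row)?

84/5

Ratio test on column x_2 — row 1: 21/5 = 21/5; row 2: entry 0 ≤ 0; row 3: 18/1 = 18. Minimum is 21/5 at row 1 (u1 leaves); pivot element 5.
Pivot on row 1; the obj-row RHS becomes 0 − (-4)·(21/5) = 84/5.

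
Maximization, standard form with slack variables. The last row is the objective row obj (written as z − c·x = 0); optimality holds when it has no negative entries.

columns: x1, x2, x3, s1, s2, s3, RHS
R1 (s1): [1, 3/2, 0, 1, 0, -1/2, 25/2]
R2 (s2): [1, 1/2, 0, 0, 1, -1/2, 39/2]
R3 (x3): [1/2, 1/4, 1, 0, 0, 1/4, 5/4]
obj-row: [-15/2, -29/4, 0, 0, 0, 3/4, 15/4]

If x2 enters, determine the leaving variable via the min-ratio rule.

Column x2 entries and ratios — s1: (25/2)/(3/2) = 25/3; s2: (39/2)/(1/2) = 39; x3: (5/4)/(1/4) = 5.
Smallest ratio is 5 in the row of x3, so x3 leaves.

x3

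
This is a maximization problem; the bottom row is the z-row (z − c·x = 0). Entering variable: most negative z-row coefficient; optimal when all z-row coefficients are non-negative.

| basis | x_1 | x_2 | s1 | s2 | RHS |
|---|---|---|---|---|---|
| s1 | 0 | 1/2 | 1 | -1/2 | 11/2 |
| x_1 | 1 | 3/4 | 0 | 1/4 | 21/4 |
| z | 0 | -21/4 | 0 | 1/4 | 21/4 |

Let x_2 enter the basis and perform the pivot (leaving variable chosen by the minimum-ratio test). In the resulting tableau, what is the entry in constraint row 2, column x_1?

4/3

Ratio test on column x_2 — row 1: (11/2)/(1/2) = 11; row 2: (21/4)/(3/4) = 7. Minimum is 7 at row 2 (x_1 leaves); pivot element 3/4.
Divide row 2 by 3/4; eliminate column x_2 from the other rows.
In the new row 2, the x_1 entry is the old entry divided by the pivot: 1/(3/4) = 4/3.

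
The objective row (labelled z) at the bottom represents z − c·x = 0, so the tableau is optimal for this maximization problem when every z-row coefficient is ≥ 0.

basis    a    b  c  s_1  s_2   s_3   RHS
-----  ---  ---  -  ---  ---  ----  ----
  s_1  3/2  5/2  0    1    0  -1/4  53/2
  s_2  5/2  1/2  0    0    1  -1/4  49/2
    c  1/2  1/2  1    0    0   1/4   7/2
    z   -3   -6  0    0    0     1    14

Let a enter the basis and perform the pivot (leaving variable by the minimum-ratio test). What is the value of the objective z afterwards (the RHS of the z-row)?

35

Ratio test on column a — row 1: (53/2)/(3/2) = 53/3; row 2: (49/2)/(5/2) = 49/5; row 3: (7/2)/(1/2) = 7. Minimum is 7 at row 3 (c leaves); pivot element 1/2.
Pivot on row 3; the z-row RHS becomes 14 − (-3)·7 = 35.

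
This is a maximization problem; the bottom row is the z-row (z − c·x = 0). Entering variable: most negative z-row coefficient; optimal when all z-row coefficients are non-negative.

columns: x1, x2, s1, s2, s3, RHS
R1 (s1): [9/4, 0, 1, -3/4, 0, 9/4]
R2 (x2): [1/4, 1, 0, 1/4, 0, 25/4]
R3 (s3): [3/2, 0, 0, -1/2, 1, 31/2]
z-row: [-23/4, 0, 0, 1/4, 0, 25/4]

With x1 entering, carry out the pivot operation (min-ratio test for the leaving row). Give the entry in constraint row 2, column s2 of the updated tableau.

1/3

Ratio test on column x1 — row 1: (9/4)/(9/4) = 1; row 2: (25/4)/(1/4) = 25; row 3: (31/2)/(3/2) = 31/3. Minimum is 1 at row 1 (s1 leaves); pivot element 9/4.
Divide row 1 by 9/4; eliminate column x1 from the other rows.
Row 2 update in column s2: 1/4 − (1/4)·(-1/3) = 1/3.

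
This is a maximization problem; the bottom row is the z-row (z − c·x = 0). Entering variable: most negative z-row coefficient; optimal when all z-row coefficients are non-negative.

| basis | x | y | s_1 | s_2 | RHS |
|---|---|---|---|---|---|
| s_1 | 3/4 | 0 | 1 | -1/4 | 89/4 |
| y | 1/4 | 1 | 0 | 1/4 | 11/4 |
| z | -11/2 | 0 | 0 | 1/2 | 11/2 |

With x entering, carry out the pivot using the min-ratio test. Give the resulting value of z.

66

Ratio test on column x — row 1: (89/4)/(3/4) = 89/3; row 2: (11/4)/(1/4) = 11. Minimum is 11 at row 2 (y leaves); pivot element 1/4.
Pivot on row 2; the z-row RHS becomes 11/2 − (-11/2)·11 = 66.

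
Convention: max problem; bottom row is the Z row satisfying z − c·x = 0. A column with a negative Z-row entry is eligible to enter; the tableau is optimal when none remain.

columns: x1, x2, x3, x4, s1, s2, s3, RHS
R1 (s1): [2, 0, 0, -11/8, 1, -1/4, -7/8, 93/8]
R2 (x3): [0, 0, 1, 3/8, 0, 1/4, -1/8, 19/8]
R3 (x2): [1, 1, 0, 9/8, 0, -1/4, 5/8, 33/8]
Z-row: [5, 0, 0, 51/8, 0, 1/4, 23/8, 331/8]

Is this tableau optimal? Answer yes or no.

yes

Every Z-row coefficient is ≥ 0, so the tableau is optimal.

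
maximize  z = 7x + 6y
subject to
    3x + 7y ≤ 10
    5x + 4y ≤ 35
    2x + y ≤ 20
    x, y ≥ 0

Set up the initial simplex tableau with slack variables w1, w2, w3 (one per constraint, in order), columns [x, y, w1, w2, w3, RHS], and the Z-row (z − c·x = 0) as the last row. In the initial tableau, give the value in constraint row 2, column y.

Constraint 2 has coefficient 4 on y.

4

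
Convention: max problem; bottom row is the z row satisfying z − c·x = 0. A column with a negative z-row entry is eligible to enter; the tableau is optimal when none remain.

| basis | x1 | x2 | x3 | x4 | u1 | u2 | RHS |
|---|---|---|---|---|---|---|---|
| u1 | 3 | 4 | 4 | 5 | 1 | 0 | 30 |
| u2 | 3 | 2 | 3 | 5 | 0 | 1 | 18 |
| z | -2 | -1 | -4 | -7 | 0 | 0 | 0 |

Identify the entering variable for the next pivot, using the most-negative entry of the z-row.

x4

Negative z-row entries: x1: -2, x2: -1, x3: -4, x4: -7.
The most negative is -7 in column x4, so x4 enters.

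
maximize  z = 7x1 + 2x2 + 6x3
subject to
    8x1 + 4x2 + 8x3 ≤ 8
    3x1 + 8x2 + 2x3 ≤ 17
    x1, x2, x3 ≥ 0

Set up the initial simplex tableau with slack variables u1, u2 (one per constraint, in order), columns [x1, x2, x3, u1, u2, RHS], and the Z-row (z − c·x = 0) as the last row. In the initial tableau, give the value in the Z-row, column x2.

-2

The Z-row carries the negated objective coefficients: the x2 entry is -2.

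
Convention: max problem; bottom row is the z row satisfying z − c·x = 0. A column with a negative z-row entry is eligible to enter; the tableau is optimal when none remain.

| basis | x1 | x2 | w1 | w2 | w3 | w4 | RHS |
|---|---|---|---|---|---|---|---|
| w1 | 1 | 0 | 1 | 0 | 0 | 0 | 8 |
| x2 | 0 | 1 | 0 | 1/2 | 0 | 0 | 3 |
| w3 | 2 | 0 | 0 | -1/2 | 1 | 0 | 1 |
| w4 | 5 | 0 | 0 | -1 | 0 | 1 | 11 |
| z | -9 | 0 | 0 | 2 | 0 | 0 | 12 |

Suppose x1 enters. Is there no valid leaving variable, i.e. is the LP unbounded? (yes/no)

no

Column x1 has positive entries in row(s) 1, 3, 4, so the ratio test bounds it — not unbounded.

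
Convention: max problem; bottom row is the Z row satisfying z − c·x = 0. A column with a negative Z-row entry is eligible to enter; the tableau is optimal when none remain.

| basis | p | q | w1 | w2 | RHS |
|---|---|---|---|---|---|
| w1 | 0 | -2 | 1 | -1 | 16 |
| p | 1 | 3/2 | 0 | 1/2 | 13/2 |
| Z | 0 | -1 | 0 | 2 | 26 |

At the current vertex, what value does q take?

q is not in the basis, so in the current basic feasible solution q = 0.

0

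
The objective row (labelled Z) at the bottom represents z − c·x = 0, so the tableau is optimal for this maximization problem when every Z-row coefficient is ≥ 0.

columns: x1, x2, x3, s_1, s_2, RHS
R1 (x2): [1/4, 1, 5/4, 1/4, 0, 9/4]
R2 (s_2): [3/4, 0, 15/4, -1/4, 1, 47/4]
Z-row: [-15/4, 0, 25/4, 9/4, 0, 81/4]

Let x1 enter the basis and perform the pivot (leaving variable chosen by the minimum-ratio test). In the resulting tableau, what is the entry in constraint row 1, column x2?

4

Ratio test on column x1 — row 1: (9/4)/(1/4) = 9; row 2: (47/4)/(3/4) = 47/3. Minimum is 9 at row 1 (x2 leaves); pivot element 1/4.
Divide row 1 by 1/4; eliminate column x1 from the other rows.
In the new row 1, the x2 entry is the old entry divided by the pivot: 1/(1/4) = 4.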